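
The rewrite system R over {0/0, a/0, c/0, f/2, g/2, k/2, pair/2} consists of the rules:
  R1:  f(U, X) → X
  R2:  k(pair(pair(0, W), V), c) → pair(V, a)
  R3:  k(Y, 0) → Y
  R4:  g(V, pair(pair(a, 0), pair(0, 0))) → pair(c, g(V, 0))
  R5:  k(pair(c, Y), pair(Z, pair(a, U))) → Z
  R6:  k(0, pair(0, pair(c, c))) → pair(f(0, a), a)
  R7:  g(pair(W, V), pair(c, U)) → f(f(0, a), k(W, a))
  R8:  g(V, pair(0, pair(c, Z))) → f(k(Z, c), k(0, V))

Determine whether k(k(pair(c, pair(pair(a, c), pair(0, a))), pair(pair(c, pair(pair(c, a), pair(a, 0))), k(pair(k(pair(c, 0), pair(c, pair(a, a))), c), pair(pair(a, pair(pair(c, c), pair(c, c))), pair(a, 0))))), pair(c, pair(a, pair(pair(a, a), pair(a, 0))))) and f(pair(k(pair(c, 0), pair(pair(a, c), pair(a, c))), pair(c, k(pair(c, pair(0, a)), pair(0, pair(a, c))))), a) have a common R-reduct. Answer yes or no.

no — NF(t₁) = c, NF(t₂) = a

Reduce t₁ = k(k(pair(c, pair(pair(a, c), pair(0, a))), pair(pair(c, pair(pair(c, a), pair(a, 0))), k(pair(k(pair(c, 0), pair(c, pair(a, a))), c), pair(pair(a, pair(pair(c, c), pair(c, c))), pair(a, 0))))), pair(c, pair(a, pair(pair(a, a), pair(a, 0))))):
1. k(k(pair(c, pair(pair(a, c), pair(0, a))), pair(pair(c, pair(pair(c, a), pair(a, 0))), k(pair(k(pair(c, 0), pair(c, pair(a, a))), c), pair(pair(a, pair(pair(c, c), pair(c, c))), pair(a, 0))))), pair(c, pair(a, pair(pair(a, a), pair(a, 0)))))  →  k(k(pair(c, pair(pair(a, c), pair(0, a))), pair(pair(c, pair(pair(c, a), pair(a, 0))), k(pair(c, c), pair(pair(a, pair(pair(c, c), pair(c, c))), pair(a, 0))))), pair(c, pair(a, pair(pair(a, a), pair(a, 0)))))   [R5 at 1.2.2.1.1]
2. k(k(pair(c, pair(pair(a, c), pair(0, a))), pair(pair(c, pair(pair(c, a), pair(a, 0))), k(pair(c, c), pair(pair(a, pair(pair(c, c), pair(c, c))), pair(a, 0))))), pair(c, pair(a, pair(pair(a, a), pair(a, 0)))))  →  k(k(pair(c, pair(pair(a, c), pair(0, a))), pair(pair(c, pair(pair(c, a), pair(a, 0))), pair(a, pair(pair(c, c), pair(c, c))))), pair(c, pair(a, pair(pair(a, a), pair(a, 0)))))   [R5 at 1.2.2]
3. k(k(pair(c, pair(pair(a, c), pair(0, a))), pair(pair(c, pair(pair(c, a), pair(a, 0))), pair(a, pair(pair(c, c), pair(c, c))))), pair(c, pair(a, pair(pair(a, a), pair(a, 0)))))  →  k(pair(c, pair(pair(c, a), pair(a, 0))), pair(c, pair(a, pair(pair(a, a), pair(a, 0)))))   [R5 at 1]
4. k(pair(c, pair(pair(c, a), pair(a, 0))), pair(c, pair(a, pair(pair(a, a), pair(a, 0)))))  →  c   [R5 at ε]

Reduce t₂ = f(pair(k(pair(c, 0), pair(pair(a, c), pair(a, c))), pair(c, k(pair(c, pair(0, a)), pair(0, pair(a, c))))), a):
1. f(pair(k(pair(c, 0), pair(pair(a, c), pair(a, c))), pair(c, k(pair(c, pair(0, a)), pair(0, pair(a, c))))), a)  →  a   [R1 at ε]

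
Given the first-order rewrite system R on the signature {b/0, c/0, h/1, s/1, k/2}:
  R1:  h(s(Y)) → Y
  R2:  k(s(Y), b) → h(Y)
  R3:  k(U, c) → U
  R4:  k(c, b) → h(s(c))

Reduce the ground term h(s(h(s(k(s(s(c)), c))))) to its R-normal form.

1. h(s(h(s(k(s(s(c)), c)))))  →  h(s(k(s(s(c)), c)))   [R1 at ε]
2. h(s(k(s(s(c)), c)))  →  k(s(s(c)), c)   [R1 at ε]
3. k(s(s(c)), c)  →  s(s(c))   [R3 at ε]

s(s(c))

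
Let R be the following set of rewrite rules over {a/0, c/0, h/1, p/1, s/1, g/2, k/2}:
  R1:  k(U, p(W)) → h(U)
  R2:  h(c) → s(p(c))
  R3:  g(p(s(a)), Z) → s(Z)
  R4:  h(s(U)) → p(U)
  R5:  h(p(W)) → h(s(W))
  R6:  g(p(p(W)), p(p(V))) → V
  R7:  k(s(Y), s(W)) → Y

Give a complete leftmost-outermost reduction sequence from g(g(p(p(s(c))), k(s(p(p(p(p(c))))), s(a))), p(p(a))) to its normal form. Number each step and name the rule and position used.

a

1. g(g(p(p(s(c))), k(s(p(p(p(p(c))))), s(a))), p(p(a)))  →  g(g(p(p(s(c))), p(p(p(p(c))))), p(p(a)))   [R7 at 1.2]
2. g(g(p(p(s(c))), p(p(p(p(c))))), p(p(a)))  →  g(p(p(c)), p(p(a)))   [R6 at 1]
3. g(p(p(c)), p(p(a)))  →  a   [R6 at ε]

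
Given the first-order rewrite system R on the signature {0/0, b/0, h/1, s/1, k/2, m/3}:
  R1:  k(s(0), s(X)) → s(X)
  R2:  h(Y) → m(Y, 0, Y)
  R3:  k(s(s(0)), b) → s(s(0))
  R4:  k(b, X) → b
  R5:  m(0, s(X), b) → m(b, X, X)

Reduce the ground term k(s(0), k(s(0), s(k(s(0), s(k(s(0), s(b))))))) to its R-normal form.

s(s(s(b)))

1. k(s(0), k(s(0), s(k(s(0), s(k(s(0), s(b)))))))  →  k(s(0), s(k(s(0), s(k(s(0), s(b))))))   [R1 at 2]
2. k(s(0), s(k(s(0), s(k(s(0), s(b))))))  →  s(k(s(0), s(k(s(0), s(b)))))   [R1 at ε]
3. s(k(s(0), s(k(s(0), s(b)))))  →  s(s(k(s(0), s(b))))   [R1 at 1]
4. s(s(k(s(0), s(b))))  →  s(s(s(b)))   [R1 at 1.1]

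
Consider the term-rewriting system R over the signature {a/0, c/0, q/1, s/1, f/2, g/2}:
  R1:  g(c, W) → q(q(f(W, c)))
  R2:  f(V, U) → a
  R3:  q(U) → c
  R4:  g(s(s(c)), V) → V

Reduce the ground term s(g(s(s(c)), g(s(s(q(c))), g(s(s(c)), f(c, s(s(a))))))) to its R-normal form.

s(a)

1. s(g(s(s(c)), g(s(s(q(c))), g(s(s(c)), f(c, s(s(a)))))))  →  s(g(s(s(q(c))), g(s(s(c)), f(c, s(s(a))))))   [R4 at 1]
2. s(g(s(s(q(c))), g(s(s(c)), f(c, s(s(a))))))  →  s(g(s(s(c)), g(s(s(c)), f(c, s(s(a))))))   [R3 at 1.1.1.1]
3. s(g(s(s(c)), g(s(s(c)), f(c, s(s(a))))))  →  s(g(s(s(c)), f(c, s(s(a)))))   [R4 at 1]
4. s(g(s(s(c)), f(c, s(s(a)))))  →  s(f(c, s(s(a))))   [R4 at 1]
5. s(f(c, s(s(a))))  →  s(a)   [R2 at 1]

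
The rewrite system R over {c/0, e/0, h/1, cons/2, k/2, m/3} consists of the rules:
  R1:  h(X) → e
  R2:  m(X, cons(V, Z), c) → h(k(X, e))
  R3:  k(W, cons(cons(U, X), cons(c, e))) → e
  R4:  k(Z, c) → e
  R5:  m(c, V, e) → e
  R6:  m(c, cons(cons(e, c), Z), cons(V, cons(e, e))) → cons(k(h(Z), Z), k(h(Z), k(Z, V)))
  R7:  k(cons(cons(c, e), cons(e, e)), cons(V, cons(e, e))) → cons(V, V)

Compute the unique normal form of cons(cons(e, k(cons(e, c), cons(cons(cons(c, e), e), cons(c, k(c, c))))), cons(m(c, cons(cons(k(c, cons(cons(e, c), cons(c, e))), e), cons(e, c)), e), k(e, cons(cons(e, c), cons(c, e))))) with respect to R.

1. cons(cons(e, k(cons(e, c), cons(cons(cons(c, e), e), cons(c, k(c, c))))), cons(m(c, cons(cons(k(c, cons(cons(e, c), cons(c, e))), e), cons(e, c)), e), k(e, cons(cons(e, c), cons(c, e)))))  →  cons(cons(e, k(cons(e, c), cons(cons(cons(c, e), e), cons(c, e)))), cons(m(c, cons(cons(k(c, cons(cons(e, c), cons(c, e))), e), cons(e, c)), e), k(e, cons(cons(e, c), cons(c, e)))))   [R4 at 1.2.2.2.2]
2. cons(cons(e, k(cons(e, c), cons(cons(cons(c, e), e), cons(c, e)))), cons(m(c, cons(cons(k(c, cons(cons(e, c), cons(c, e))), e), cons(e, c)), e), k(e, cons(cons(e, c), cons(c, e)))))  →  cons(cons(e, e), cons(m(c, cons(cons(k(c, cons(cons(e, c), cons(c, e))), e), cons(e, c)), e), k(e, cons(cons(e, c), cons(c, e)))))   [R3 at 1.2]
3. cons(cons(e, e), cons(m(c, cons(cons(k(c, cons(cons(e, c), cons(c, e))), e), cons(e, c)), e), k(e, cons(cons(e, c), cons(c, e)))))  →  cons(cons(e, e), cons(e, k(e, cons(cons(e, c), cons(c, e)))))   [R5 at 2.1]
4. cons(cons(e, e), cons(e, k(e, cons(cons(e, c), cons(c, e)))))  →  cons(cons(e, e), cons(e, e))   [R3 at 2.2]

cons(cons(e, e), cons(e, e))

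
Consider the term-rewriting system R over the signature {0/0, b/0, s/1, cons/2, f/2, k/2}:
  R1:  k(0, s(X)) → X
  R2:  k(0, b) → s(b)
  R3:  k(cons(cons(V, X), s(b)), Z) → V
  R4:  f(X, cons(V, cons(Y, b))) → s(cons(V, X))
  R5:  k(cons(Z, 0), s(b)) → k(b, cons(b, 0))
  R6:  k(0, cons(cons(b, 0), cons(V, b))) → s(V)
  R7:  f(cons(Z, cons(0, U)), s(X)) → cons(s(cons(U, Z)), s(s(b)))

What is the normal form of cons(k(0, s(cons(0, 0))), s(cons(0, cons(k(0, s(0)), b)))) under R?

cons(cons(0, 0), s(cons(0, cons(0, b))))

1. cons(k(0, s(cons(0, 0))), s(cons(0, cons(k(0, s(0)), b))))  →  cons(cons(0, 0), s(cons(0, cons(k(0, s(0)), b))))   [R1 at 1]
2. cons(cons(0, 0), s(cons(0, cons(k(0, s(0)), b))))  →  cons(cons(0, 0), s(cons(0, cons(0, b))))   [R1 at 2.1.2.1]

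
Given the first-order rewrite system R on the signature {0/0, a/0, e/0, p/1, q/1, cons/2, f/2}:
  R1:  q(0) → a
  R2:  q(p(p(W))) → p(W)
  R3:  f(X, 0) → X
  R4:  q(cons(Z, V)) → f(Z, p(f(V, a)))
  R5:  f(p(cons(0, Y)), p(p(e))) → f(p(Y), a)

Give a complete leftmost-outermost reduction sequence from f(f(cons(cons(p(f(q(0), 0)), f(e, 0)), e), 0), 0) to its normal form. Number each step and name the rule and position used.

1. f(f(cons(cons(p(f(q(0), 0)), f(e, 0)), e), 0), 0)  →  f(cons(cons(p(f(q(0), 0)), f(e, 0)), e), 0)   [R3 at ε]
2. f(cons(cons(p(f(q(0), 0)), f(e, 0)), e), 0)  →  cons(cons(p(f(q(0), 0)), f(e, 0)), e)   [R3 at ε]
3. cons(cons(p(f(q(0), 0)), f(e, 0)), e)  →  cons(cons(p(q(0)), f(e, 0)), e)   [R3 at 1.1.1]
4. cons(cons(p(q(0)), f(e, 0)), e)  →  cons(cons(p(a), f(e, 0)), e)   [R1 at 1.1.1]
5. cons(cons(p(a), f(e, 0)), e)  →  cons(cons(p(a), e), e)   [R3 at 1.2]

cons(cons(p(a), e), e)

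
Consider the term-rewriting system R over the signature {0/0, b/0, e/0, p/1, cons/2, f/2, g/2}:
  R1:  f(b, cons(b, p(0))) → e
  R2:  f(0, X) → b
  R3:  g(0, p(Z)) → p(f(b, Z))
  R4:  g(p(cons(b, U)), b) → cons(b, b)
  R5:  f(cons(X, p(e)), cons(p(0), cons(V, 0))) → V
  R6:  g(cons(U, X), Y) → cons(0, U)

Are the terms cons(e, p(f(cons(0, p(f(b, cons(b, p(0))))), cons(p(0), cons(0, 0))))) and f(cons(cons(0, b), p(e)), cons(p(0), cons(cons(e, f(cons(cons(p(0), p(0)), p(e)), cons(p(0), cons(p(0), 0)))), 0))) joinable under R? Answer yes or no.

Reduce t₁ = cons(e, p(f(cons(0, p(f(b, cons(b, p(0))))), cons(p(0), cons(0, 0))))):
1. cons(e, p(f(cons(0, p(f(b, cons(b, p(0))))), cons(p(0), cons(0, 0)))))  →  cons(e, p(f(cons(0, p(e)), cons(p(0), cons(0, 0)))))   [R1 at 2.1.1.2.1]
2. cons(e, p(f(cons(0, p(e)), cons(p(0), cons(0, 0)))))  →  cons(e, p(0))   [R5 at 2.1]

Reduce t₂ = f(cons(cons(0, b), p(e)), cons(p(0), cons(cons(e, f(cons(cons(p(0), p(0)), p(e)), cons(p(0), cons(p(0), 0)))), 0))):
1. f(cons(cons(0, b), p(e)), cons(p(0), cons(cons(e, f(cons(cons(p(0), p(0)), p(e)), cons(p(0), cons(p(0), 0)))), 0)))  →  cons(e, f(cons(cons(p(0), p(0)), p(e)), cons(p(0), cons(p(0), 0))))   [R5 at ε]
2. cons(e, f(cons(cons(p(0), p(0)), p(e)), cons(p(0), cons(p(0), 0))))  →  cons(e, p(0))   [R5 at 2]

yes — NF(t₁) = cons(e, p(0)), NF(t₂) = cons(e, p(0))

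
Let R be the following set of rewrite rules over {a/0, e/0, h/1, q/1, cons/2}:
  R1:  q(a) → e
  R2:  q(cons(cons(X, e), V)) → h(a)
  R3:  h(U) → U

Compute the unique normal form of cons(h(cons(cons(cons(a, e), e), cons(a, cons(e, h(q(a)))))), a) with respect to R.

1. cons(h(cons(cons(cons(a, e), e), cons(a, cons(e, h(q(a)))))), a)  →  cons(cons(cons(cons(a, e), e), cons(a, cons(e, h(q(a))))), a)   [R3 at 1]
2. cons(cons(cons(cons(a, e), e), cons(a, cons(e, h(q(a))))), a)  →  cons(cons(cons(cons(a, e), e), cons(a, cons(e, q(a)))), a)   [R3 at 1.2.2.2]
3. cons(cons(cons(cons(a, e), e), cons(a, cons(e, q(a)))), a)  →  cons(cons(cons(cons(a, e), e), cons(a, cons(e, e))), a)   [R1 at 1.2.2.2]

cons(cons(cons(cons(a, e), e), cons(a, cons(e, e))), a)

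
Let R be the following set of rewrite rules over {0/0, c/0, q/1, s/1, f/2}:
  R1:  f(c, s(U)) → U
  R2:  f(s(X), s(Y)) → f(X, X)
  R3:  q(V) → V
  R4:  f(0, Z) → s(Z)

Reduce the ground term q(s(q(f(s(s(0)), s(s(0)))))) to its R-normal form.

1. q(s(q(f(s(s(0)), s(s(0))))))  →  s(q(f(s(s(0)), s(s(0)))))   [R3 at ε]
2. s(q(f(s(s(0)), s(s(0)))))  →  s(f(s(s(0)), s(s(0))))   [R3 at 1]
3. s(f(s(s(0)), s(s(0))))  →  s(f(s(0), s(0)))   [R2 at 1]
4. s(f(s(0), s(0)))  →  s(f(0, 0))   [R2 at 1]
5. s(f(0, 0))  →  s(s(0))   [R4 at 1]

s(s(0))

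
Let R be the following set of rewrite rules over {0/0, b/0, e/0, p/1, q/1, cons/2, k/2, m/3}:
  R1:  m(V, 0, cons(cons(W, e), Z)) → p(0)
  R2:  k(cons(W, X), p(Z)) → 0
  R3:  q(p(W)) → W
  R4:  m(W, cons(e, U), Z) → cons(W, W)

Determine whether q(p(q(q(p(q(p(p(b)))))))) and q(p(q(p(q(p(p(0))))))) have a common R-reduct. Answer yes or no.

no — NF(t₁) = b, NF(t₂) = p(0)

Reduce t₁ = q(p(q(q(p(q(p(p(b)))))))):
1. q(p(q(q(p(q(p(p(b))))))))  →  q(q(p(q(p(p(b))))))   [R3 at ε]
2. q(q(p(q(p(p(b))))))  →  q(q(p(p(b))))   [R3 at 1]
3. q(q(p(p(b))))  →  q(p(b))   [R3 at 1]
4. q(p(b))  →  b   [R3 at ε]

Reduce t₂ = q(p(q(p(q(p(p(0))))))):
1. q(p(q(p(q(p(p(0)))))))  →  q(p(q(p(p(0)))))   [R3 at ε]
2. q(p(q(p(p(0)))))  →  q(p(p(0)))   [R3 at ε]
3. q(p(p(0)))  →  p(0)   [R3 at ε]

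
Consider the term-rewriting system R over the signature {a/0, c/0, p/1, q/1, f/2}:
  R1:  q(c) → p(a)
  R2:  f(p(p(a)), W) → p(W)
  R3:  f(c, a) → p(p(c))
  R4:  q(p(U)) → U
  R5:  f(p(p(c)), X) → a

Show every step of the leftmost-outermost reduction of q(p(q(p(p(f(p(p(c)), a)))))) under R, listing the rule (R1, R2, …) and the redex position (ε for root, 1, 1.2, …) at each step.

1. q(p(q(p(p(f(p(p(c)), a))))))  →  q(p(p(f(p(p(c)), a))))   [R4 at ε]
2. q(p(p(f(p(p(c)), a))))  →  p(f(p(p(c)), a))   [R4 at ε]
3. p(f(p(p(c)), a))  →  p(a)   [R5 at 1]

p(a)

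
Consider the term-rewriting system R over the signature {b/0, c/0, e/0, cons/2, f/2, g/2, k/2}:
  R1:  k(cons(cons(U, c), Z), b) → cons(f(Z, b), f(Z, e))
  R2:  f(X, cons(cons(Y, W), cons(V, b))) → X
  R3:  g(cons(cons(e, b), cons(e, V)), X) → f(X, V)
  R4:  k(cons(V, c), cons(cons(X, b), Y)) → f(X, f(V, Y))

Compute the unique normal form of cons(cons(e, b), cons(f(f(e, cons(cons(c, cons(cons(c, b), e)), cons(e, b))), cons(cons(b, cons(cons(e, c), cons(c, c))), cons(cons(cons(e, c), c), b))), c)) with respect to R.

cons(cons(e, b), cons(e, c))

1. cons(cons(e, b), cons(f(f(e, cons(cons(c, cons(cons(c, b), e)), cons(e, b))), cons(cons(b, cons(cons(e, c), cons(c, c))), cons(cons(cons(e, c), c), b))), c))  →  cons(cons(e, b), cons(f(e, cons(cons(c, cons(cons(c, b), e)), cons(e, b))), c))   [R2 at 2.1]
2. cons(cons(e, b), cons(f(e, cons(cons(c, cons(cons(c, b), e)), cons(e, b))), c))  →  cons(cons(e, b), cons(e, c))   [R2 at 2.1]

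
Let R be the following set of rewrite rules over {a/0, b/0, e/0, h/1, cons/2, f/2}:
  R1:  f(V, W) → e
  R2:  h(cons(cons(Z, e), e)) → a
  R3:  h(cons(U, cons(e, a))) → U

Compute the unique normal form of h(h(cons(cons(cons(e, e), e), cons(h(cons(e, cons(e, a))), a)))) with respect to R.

1. h(h(cons(cons(cons(e, e), e), cons(h(cons(e, cons(e, a))), a))))  →  h(h(cons(cons(cons(e, e), e), cons(e, a))))   [R3 at 1.1.2.1]
2. h(h(cons(cons(cons(e, e), e), cons(e, a))))  →  h(cons(cons(e, e), e))   [R3 at 1]
3. h(cons(cons(e, e), e))  →  a   [R2 at ε]

a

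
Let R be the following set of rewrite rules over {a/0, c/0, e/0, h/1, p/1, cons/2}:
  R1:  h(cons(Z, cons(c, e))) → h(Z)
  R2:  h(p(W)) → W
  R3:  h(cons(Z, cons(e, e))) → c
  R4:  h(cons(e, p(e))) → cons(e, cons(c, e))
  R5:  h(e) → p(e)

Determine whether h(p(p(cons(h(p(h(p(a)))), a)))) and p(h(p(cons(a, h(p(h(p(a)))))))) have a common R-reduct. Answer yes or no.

yes — NF(t₁) = p(cons(a, a)), NF(t₂) = p(cons(a, a))

Reduce t₁ = h(p(p(cons(h(p(h(p(a)))), a)))):
1. h(p(p(cons(h(p(h(p(a)))), a))))  →  p(cons(h(p(h(p(a)))), a))   [R2 at ε]
2. p(cons(h(p(h(p(a)))), a))  →  p(cons(h(p(a)), a))   [R2 at 1.1]
3. p(cons(h(p(a)), a))  →  p(cons(a, a))   [R2 at 1.1]

Reduce t₂ = p(h(p(cons(a, h(p(h(p(a)))))))):
1. p(h(p(cons(a, h(p(h(p(a))))))))  →  p(cons(a, h(p(h(p(a))))))   [R2 at 1]
2. p(cons(a, h(p(h(p(a))))))  →  p(cons(a, h(p(a))))   [R2 at 1.2]
3. p(cons(a, h(p(a))))  →  p(cons(a, a))   [R2 at 1.2]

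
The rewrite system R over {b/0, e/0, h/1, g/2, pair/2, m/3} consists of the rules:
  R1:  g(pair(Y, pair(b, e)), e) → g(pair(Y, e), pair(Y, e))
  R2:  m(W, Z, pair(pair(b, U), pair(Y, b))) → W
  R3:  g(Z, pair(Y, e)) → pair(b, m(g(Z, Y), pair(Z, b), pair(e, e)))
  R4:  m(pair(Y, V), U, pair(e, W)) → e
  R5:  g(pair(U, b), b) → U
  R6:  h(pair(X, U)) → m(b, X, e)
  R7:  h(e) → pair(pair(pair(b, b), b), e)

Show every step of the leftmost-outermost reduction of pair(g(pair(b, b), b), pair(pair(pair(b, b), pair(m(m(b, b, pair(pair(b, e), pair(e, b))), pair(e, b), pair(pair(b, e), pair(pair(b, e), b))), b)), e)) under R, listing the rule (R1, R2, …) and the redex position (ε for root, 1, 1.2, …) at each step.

1. pair(g(pair(b, b), b), pair(pair(pair(b, b), pair(m(m(b, b, pair(pair(b, e), pair(e, b))), pair(e, b), pair(pair(b, e), pair(pair(b, e), b))), b)), e))  →  pair(b, pair(pair(pair(b, b), pair(m(m(b, b, pair(pair(b, e), pair(e, b))), pair(e, b), pair(pair(b, e), pair(pair(b, e), b))), b)), e))   [R5 at 1]
2. pair(b, pair(pair(pair(b, b), pair(m(m(b, b, pair(pair(b, e), pair(e, b))), pair(e, b), pair(pair(b, e), pair(pair(b, e), b))), b)), e))  →  pair(b, pair(pair(pair(b, b), pair(m(b, b, pair(pair(b, e), pair(e, b))), b)), e))   [R2 at 2.1.2.1]
3. pair(b, pair(pair(pair(b, b), pair(m(b, b, pair(pair(b, e), pair(e, b))), b)), e))  →  pair(b, pair(pair(pair(b, b), pair(b, b)), e))   [R2 at 2.1.2.1]

pair(b, pair(pair(pair(b, b), pair(b, b)), e))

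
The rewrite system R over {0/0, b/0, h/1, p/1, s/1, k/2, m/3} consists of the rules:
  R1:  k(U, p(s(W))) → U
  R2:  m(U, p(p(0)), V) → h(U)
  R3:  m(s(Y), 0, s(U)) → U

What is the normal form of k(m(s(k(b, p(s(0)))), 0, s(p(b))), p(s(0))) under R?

p(b)

1. k(m(s(k(b, p(s(0)))), 0, s(p(b))), p(s(0)))  →  m(s(k(b, p(s(0)))), 0, s(p(b)))   [R1 at ε]
2. m(s(k(b, p(s(0)))), 0, s(p(b)))  →  p(b)   [R3 at ε]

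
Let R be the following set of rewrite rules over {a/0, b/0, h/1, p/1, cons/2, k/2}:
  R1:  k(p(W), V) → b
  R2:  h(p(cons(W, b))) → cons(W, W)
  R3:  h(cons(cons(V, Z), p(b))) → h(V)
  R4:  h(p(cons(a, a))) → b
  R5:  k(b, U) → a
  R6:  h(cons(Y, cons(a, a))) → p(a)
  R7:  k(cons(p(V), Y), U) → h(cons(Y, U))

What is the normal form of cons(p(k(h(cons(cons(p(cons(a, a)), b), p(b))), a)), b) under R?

cons(p(a), b)

1. cons(p(k(h(cons(cons(p(cons(a, a)), b), p(b))), a)), b)  →  cons(p(k(h(p(cons(a, a))), a)), b)   [R3 at 1.1.1]
2. cons(p(k(h(p(cons(a, a))), a)), b)  →  cons(p(k(b, a)), b)   [R4 at 1.1.1]
3. cons(p(k(b, a)), b)  →  cons(p(a), b)   [R5 at 1.1]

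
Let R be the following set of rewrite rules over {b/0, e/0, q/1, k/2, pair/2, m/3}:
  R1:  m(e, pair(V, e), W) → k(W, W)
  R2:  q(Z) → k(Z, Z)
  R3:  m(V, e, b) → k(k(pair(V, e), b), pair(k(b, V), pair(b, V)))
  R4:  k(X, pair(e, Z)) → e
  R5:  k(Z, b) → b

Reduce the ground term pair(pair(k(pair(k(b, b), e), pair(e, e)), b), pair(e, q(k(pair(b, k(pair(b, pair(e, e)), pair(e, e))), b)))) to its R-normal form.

pair(pair(e, b), pair(e, b))

1. pair(pair(k(pair(k(b, b), e), pair(e, e)), b), pair(e, q(k(pair(b, k(pair(b, pair(e, e)), pair(e, e))), b))))  →  pair(pair(e, b), pair(e, q(k(pair(b, k(pair(b, pair(e, e)), pair(e, e))), b))))   [R4 at 1.1]
2. pair(pair(e, b), pair(e, q(k(pair(b, k(pair(b, pair(e, e)), pair(e, e))), b))))  →  pair(pair(e, b), pair(e, k(k(pair(b, k(pair(b, pair(e, e)), pair(e, e))), b), k(pair(b, k(pair(b, pair(e, e)), pair(e, e))), b))))   [R2 at 2.2]
3. pair(pair(e, b), pair(e, k(k(pair(b, k(pair(b, pair(e, e)), pair(e, e))), b), k(pair(b, k(pair(b, pair(e, e)), pair(e, e))), b))))  →  pair(pair(e, b), pair(e, k(b, k(pair(b, k(pair(b, pair(e, e)), pair(e, e))), b))))   [R5 at 2.2.1]
4. pair(pair(e, b), pair(e, k(b, k(pair(b, k(pair(b, pair(e, e)), pair(e, e))), b))))  →  pair(pair(e, b), pair(e, k(b, b)))   [R5 at 2.2.2]
5. pair(pair(e, b), pair(e, k(b, b)))  →  pair(pair(e, b), pair(e, b))   [R5 at 2.2]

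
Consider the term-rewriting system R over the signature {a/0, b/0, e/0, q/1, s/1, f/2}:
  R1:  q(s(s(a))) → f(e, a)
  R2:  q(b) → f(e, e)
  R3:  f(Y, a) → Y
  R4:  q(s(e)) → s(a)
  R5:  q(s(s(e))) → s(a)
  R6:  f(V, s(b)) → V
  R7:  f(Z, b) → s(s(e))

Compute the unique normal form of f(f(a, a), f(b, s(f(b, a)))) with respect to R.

s(s(e))

1. f(f(a, a), f(b, s(f(b, a))))  →  f(a, f(b, s(f(b, a))))   [R3 at 1]
2. f(a, f(b, s(f(b, a))))  →  f(a, f(b, s(b)))   [R3 at 2.2.1]
3. f(a, f(b, s(b)))  →  f(a, b)   [R6 at 2]
4. f(a, b)  →  s(s(e))   [R7 at ε]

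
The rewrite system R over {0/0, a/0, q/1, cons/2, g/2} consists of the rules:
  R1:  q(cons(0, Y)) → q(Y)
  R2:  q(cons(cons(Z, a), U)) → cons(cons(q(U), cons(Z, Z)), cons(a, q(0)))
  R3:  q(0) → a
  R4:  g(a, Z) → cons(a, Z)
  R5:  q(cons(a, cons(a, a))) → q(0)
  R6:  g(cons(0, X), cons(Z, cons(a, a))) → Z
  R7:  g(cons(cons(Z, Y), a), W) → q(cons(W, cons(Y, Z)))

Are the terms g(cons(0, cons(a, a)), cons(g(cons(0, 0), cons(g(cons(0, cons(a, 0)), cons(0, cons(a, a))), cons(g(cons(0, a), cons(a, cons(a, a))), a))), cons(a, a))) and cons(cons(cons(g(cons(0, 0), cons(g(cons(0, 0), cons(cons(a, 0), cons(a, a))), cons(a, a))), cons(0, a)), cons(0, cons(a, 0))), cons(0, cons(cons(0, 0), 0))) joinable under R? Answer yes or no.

Reduce t₁ = g(cons(0, cons(a, a)), cons(g(cons(0, 0), cons(g(cons(0, cons(a, 0)), cons(0, cons(a, a))), cons(g(cons(0, a), cons(a, cons(a, a))), a))), cons(a, a))):
1. g(cons(0, cons(a, a)), cons(g(cons(0, 0), cons(g(cons(0, cons(a, 0)), cons(0, cons(a, a))), cons(g(cons(0, a), cons(a, cons(a, a))), a))), cons(a, a)))  →  g(cons(0, 0), cons(g(cons(0, cons(a, 0)), cons(0, cons(a, a))), cons(g(cons(0, a), cons(a, cons(a, a))), a)))   [R6 at ε]
2. g(cons(0, 0), cons(g(cons(0, cons(a, 0)), cons(0, cons(a, a))), cons(g(cons(0, a), cons(a, cons(a, a))), a)))  →  g(cons(0, 0), cons(0, cons(g(cons(0, a), cons(a, cons(a, a))), a)))   [R6 at 2.1]
3. g(cons(0, 0), cons(0, cons(g(cons(0, a), cons(a, cons(a, a))), a)))  →  g(cons(0, 0), cons(0, cons(a, a)))   [R6 at 2.2.1]
4. g(cons(0, 0), cons(0, cons(a, a)))  →  0   [R6 at ε]

Reduce t₂ = cons(cons(cons(g(cons(0, 0), cons(g(cons(0, 0), cons(cons(a, 0), cons(a, a))), cons(a, a))), cons(0, a)), cons(0, cons(a, 0))), cons(0, cons(cons(0, 0), 0))):
1. cons(cons(cons(g(cons(0, 0), cons(g(cons(0, 0), cons(cons(a, 0), cons(a, a))), cons(a, a))), cons(0, a)), cons(0, cons(a, 0))), cons(0, cons(cons(0, 0), 0)))  →  cons(cons(cons(g(cons(0, 0), cons(cons(a, 0), cons(a, a))), cons(0, a)), cons(0, cons(a, 0))), cons(0, cons(cons(0, 0), 0)))   [R6 at 1.1.1]
2. cons(cons(cons(g(cons(0, 0), cons(cons(a, 0), cons(a, a))), cons(0, a)), cons(0, cons(a, 0))), cons(0, cons(cons(0, 0), 0)))  →  cons(cons(cons(cons(a, 0), cons(0, a)), cons(0, cons(a, 0))), cons(0, cons(cons(0, 0), 0)))   [R6 at 1.1.1]

no — NF(t₁) = 0, NF(t₂) = cons(cons(cons(cons(a, 0), cons(0, a)), cons(0, cons(a, 0))), cons(0, cons(cons(0, 0), 0)))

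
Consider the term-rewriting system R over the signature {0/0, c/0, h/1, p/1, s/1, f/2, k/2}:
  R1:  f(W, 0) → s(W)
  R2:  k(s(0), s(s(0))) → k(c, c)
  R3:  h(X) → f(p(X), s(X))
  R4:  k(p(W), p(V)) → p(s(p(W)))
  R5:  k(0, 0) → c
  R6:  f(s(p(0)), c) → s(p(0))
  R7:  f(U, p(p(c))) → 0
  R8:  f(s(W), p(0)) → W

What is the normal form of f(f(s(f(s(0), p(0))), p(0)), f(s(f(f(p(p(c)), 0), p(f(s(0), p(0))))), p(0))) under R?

1. f(f(s(f(s(0), p(0))), p(0)), f(s(f(f(p(p(c)), 0), p(f(s(0), p(0))))), p(0)))  →  f(f(s(0), p(0)), f(s(f(f(p(p(c)), 0), p(f(s(0), p(0))))), p(0)))   [R8 at 1]
2. f(f(s(0), p(0)), f(s(f(f(p(p(c)), 0), p(f(s(0), p(0))))), p(0)))  →  f(0, f(s(f(f(p(p(c)), 0), p(f(s(0), p(0))))), p(0)))   [R8 at 1]
3. f(0, f(s(f(f(p(p(c)), 0), p(f(s(0), p(0))))), p(0)))  →  f(0, f(f(p(p(c)), 0), p(f(s(0), p(0)))))   [R8 at 2]
4. f(0, f(f(p(p(c)), 0), p(f(s(0), p(0)))))  →  f(0, f(s(p(p(c))), p(f(s(0), p(0)))))   [R1 at 2.1]
5. f(0, f(s(p(p(c))), p(f(s(0), p(0)))))  →  f(0, f(s(p(p(c))), p(0)))   [R8 at 2.2.1]
6. f(0, f(s(p(p(c))), p(0)))  →  f(0, p(p(c)))   [R8 at 2]
7. f(0, p(p(c)))  →  0   [R7 at ε]

0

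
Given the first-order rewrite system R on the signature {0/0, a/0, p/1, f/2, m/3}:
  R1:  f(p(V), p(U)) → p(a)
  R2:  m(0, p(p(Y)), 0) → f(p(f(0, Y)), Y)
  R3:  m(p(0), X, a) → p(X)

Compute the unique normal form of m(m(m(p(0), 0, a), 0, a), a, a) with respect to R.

1. m(m(m(p(0), 0, a), 0, a), a, a)  →  m(m(p(0), 0, a), a, a)   [R3 at 1.1]
2. m(m(p(0), 0, a), a, a)  →  m(p(0), a, a)   [R3 at 1]
3. m(p(0), a, a)  →  p(a)   [R3 at ε]

p(a)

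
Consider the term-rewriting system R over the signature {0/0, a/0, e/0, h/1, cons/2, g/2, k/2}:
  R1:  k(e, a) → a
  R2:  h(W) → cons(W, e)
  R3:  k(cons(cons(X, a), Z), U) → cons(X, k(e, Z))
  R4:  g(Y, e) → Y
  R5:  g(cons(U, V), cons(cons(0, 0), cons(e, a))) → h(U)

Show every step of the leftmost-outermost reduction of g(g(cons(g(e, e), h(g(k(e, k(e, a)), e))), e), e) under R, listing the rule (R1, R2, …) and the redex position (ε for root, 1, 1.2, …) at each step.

1. g(g(cons(g(e, e), h(g(k(e, k(e, a)), e))), e), e)  →  g(cons(g(e, e), h(g(k(e, k(e, a)), e))), e)   [R4 at ε]
2. g(cons(g(e, e), h(g(k(e, k(e, a)), e))), e)  →  cons(g(e, e), h(g(k(e, k(e, a)), e)))   [R4 at ε]
3. cons(g(e, e), h(g(k(e, k(e, a)), e)))  →  cons(e, h(g(k(e, k(e, a)), e)))   [R4 at 1]
4. cons(e, h(g(k(e, k(e, a)), e)))  →  cons(e, cons(g(k(e, k(e, a)), e), e))   [R2 at 2]
5. cons(e, cons(g(k(e, k(e, a)), e), e))  →  cons(e, cons(k(e, k(e, a)), e))   [R4 at 2.1]
6. cons(e, cons(k(e, k(e, a)), e))  →  cons(e, cons(k(e, a), e))   [R1 at 2.1.2]
7. cons(e, cons(k(e, a), e))  →  cons(e, cons(a, e))   [R1 at 2.1]

cons(e, cons(a, e))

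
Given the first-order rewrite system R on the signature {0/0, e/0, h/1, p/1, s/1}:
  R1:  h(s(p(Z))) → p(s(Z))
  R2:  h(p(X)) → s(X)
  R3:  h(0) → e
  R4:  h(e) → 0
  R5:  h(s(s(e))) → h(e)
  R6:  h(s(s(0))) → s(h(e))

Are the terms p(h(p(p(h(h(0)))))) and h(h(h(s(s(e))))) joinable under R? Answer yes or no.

no — NF(t₁) = p(s(p(0))), NF(t₂) = 0

Reduce t₁ = p(h(p(p(h(h(0)))))):
1. p(h(p(p(h(h(0))))))  →  p(s(p(h(h(0)))))   [R2 at 1]
2. p(s(p(h(h(0)))))  →  p(s(p(h(e))))   [R3 at 1.1.1.1]
3. p(s(p(h(e))))  →  p(s(p(0)))   [R4 at 1.1.1]

Reduce t₂ = h(h(h(s(s(e))))):
1. h(h(h(s(s(e)))))  →  h(h(h(e)))   [R5 at 1.1]
2. h(h(h(e)))  →  h(h(0))   [R4 at 1.1]
3. h(h(0))  →  h(e)   [R3 at 1]
4. h(e)  →  0   [R4 at ε]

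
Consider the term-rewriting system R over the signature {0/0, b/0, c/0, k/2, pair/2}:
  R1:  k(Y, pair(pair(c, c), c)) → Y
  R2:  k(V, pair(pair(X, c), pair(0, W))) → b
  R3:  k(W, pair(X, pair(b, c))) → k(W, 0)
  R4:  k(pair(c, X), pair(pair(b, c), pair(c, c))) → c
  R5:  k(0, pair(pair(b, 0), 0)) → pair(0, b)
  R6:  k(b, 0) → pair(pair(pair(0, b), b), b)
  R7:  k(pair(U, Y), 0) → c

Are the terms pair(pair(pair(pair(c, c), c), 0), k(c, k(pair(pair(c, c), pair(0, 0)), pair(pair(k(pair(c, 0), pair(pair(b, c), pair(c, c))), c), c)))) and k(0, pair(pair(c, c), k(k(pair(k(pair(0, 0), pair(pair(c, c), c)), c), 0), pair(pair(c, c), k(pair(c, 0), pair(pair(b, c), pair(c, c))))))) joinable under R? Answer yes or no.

Reduce t₁ = pair(pair(pair(pair(c, c), c), 0), k(c, k(pair(pair(c, c), pair(0, 0)), pair(pair(k(pair(c, 0), pair(pair(b, c), pair(c, c))), c), c)))):
1. pair(pair(pair(pair(c, c), c), 0), k(c, k(pair(pair(c, c), pair(0, 0)), pair(pair(k(pair(c, 0), pair(pair(b, c), pair(c, c))), c), c))))  →  pair(pair(pair(pair(c, c), c), 0), k(c, k(pair(pair(c, c), pair(0, 0)), pair(pair(c, c), c))))   [R4 at 2.2.2.1.1]
2. pair(pair(pair(pair(c, c), c), 0), k(c, k(pair(pair(c, c), pair(0, 0)), pair(pair(c, c), c))))  →  pair(pair(pair(pair(c, c), c), 0), k(c, pair(pair(c, c), pair(0, 0))))   [R1 at 2.2]
3. pair(pair(pair(pair(c, c), c), 0), k(c, pair(pair(c, c), pair(0, 0))))  →  pair(pair(pair(pair(c, c), c), 0), b)   [R2 at 2]

Reduce t₂ = k(0, pair(pair(c, c), k(k(pair(k(pair(0, 0), pair(pair(c, c), c)), c), 0), pair(pair(c, c), k(pair(c, 0), pair(pair(b, c), pair(c, c))))))):
1. k(0, pair(pair(c, c), k(k(pair(k(pair(0, 0), pair(pair(c, c), c)), c), 0), pair(pair(c, c), k(pair(c, 0), pair(pair(b, c), pair(c, c)))))))  →  k(0, pair(pair(c, c), k(c, pair(pair(c, c), k(pair(c, 0), pair(pair(b, c), pair(c, c)))))))   [R7 at 2.2.1]
2. k(0, pair(pair(c, c), k(c, pair(pair(c, c), k(pair(c, 0), pair(pair(b, c), pair(c, c)))))))  →  k(0, pair(pair(c, c), k(c, pair(pair(c, c), c))))   [R4 at 2.2.2.2]
3. k(0, pair(pair(c, c), k(c, pair(pair(c, c), c))))  →  k(0, pair(pair(c, c), c))   [R1 at 2.2]
4. k(0, pair(pair(c, c), c))  →  0   [R1 at ε]

no — NF(t₁) = pair(pair(pair(pair(c, c), c), 0), b), NF(t₂) = 0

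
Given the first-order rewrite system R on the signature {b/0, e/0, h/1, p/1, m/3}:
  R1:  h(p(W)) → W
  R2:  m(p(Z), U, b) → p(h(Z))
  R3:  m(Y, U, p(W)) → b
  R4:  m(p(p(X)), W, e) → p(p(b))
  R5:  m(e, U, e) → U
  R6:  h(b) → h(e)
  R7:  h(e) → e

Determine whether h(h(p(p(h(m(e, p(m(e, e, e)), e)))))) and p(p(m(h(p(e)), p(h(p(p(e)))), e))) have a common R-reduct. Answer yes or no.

no — NF(t₁) = e, NF(t₂) = p(p(p(p(e))))

Reduce t₁ = h(h(p(p(h(m(e, p(m(e, e, e)), e)))))):
1. h(h(p(p(h(m(e, p(m(e, e, e)), e))))))  →  h(p(h(m(e, p(m(e, e, e)), e))))   [R1 at 1]
2. h(p(h(m(e, p(m(e, e, e)), e))))  →  h(m(e, p(m(e, e, e)), e))   [R1 at ε]
3. h(m(e, p(m(e, e, e)), e))  →  h(p(m(e, e, e)))   [R5 at 1]
4. h(p(m(e, e, e)))  →  m(e, e, e)   [R1 at ε]
5. m(e, e, e)  →  e   [R5 at ε]

Reduce t₂ = p(p(m(h(p(e)), p(h(p(p(e)))), e))):
1. p(p(m(h(p(e)), p(h(p(p(e)))), e)))  →  p(p(m(e, p(h(p(p(e)))), e)))   [R1 at 1.1.1]
2. p(p(m(e, p(h(p(p(e)))), e)))  →  p(p(p(h(p(p(e))))))   [R5 at 1.1]
3. p(p(p(h(p(p(e))))))  →  p(p(p(p(e))))   [R1 at 1.1.1]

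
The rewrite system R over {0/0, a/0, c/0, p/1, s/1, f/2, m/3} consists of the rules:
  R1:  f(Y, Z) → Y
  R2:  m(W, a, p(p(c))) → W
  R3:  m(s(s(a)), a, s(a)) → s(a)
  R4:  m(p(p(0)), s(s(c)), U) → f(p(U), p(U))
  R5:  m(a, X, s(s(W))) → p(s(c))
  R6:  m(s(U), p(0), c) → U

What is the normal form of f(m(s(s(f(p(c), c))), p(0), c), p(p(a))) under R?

1. f(m(s(s(f(p(c), c))), p(0), c), p(p(a)))  →  m(s(s(f(p(c), c))), p(0), c)   [R1 at ε]
2. m(s(s(f(p(c), c))), p(0), c)  →  s(f(p(c), c))   [R6 at ε]
3. s(f(p(c), c))  →  s(p(c))   [R1 at 1]

s(p(c))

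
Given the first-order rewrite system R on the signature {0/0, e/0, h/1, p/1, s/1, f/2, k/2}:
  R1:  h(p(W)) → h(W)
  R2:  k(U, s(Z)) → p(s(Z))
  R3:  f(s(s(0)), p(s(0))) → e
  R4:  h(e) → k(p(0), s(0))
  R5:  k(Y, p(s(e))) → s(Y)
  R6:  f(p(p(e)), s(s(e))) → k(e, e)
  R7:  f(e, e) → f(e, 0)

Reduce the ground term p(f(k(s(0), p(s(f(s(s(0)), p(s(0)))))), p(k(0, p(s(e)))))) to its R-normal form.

p(e)

1. p(f(k(s(0), p(s(f(s(s(0)), p(s(0)))))), p(k(0, p(s(e))))))  →  p(f(k(s(0), p(s(e))), p(k(0, p(s(e))))))   [R3 at 1.1.2.1.1]
2. p(f(k(s(0), p(s(e))), p(k(0, p(s(e))))))  →  p(f(s(s(0)), p(k(0, p(s(e))))))   [R5 at 1.1]
3. p(f(s(s(0)), p(k(0, p(s(e))))))  →  p(f(s(s(0)), p(s(0))))   [R5 at 1.2.1]
4. p(f(s(s(0)), p(s(0))))  →  p(e)   [R3 at 1]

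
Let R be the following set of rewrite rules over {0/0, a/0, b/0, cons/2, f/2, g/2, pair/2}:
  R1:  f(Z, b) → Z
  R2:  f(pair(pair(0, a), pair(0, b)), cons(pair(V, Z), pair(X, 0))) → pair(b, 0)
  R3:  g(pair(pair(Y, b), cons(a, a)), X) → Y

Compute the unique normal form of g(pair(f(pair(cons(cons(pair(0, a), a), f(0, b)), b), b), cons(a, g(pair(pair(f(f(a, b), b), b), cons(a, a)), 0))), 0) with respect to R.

cons(cons(pair(0, a), a), 0)

1. g(pair(f(pair(cons(cons(pair(0, a), a), f(0, b)), b), b), cons(a, g(pair(pair(f(f(a, b), b), b), cons(a, a)), 0))), 0)  →  g(pair(pair(cons(cons(pair(0, a), a), f(0, b)), b), cons(a, g(pair(pair(f(f(a, b), b), b), cons(a, a)), 0))), 0)   [R1 at 1.1]
2. g(pair(pair(cons(cons(pair(0, a), a), f(0, b)), b), cons(a, g(pair(pair(f(f(a, b), b), b), cons(a, a)), 0))), 0)  →  g(pair(pair(cons(cons(pair(0, a), a), 0), b), cons(a, g(pair(pair(f(f(a, b), b), b), cons(a, a)), 0))), 0)   [R1 at 1.1.1.2]
3. g(pair(pair(cons(cons(pair(0, a), a), 0), b), cons(a, g(pair(pair(f(f(a, b), b), b), cons(a, a)), 0))), 0)  →  g(pair(pair(cons(cons(pair(0, a), a), 0), b), cons(a, f(f(a, b), b))), 0)   [R3 at 1.2.2]
4. g(pair(pair(cons(cons(pair(0, a), a), 0), b), cons(a, f(f(a, b), b))), 0)  →  g(pair(pair(cons(cons(pair(0, a), a), 0), b), cons(a, f(a, b))), 0)   [R1 at 1.2.2]
5. g(pair(pair(cons(cons(pair(0, a), a), 0), b), cons(a, f(a, b))), 0)  →  g(pair(pair(cons(cons(pair(0, a), a), 0), b), cons(a, a)), 0)   [R1 at 1.2.2]
6. g(pair(pair(cons(cons(pair(0, a), a), 0), b), cons(a, a)), 0)  →  cons(cons(pair(0, a), a), 0)   [R3 at ε]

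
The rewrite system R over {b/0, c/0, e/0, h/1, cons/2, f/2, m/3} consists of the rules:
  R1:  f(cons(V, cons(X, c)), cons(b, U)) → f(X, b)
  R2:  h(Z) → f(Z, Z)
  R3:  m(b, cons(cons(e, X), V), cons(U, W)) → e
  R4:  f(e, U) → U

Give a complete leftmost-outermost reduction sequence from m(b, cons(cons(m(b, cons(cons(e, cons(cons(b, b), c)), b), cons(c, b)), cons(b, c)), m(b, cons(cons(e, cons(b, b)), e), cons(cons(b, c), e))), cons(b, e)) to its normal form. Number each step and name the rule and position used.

1. m(b, cons(cons(m(b, cons(cons(e, cons(cons(b, b), c)), b), cons(c, b)), cons(b, c)), m(b, cons(cons(e, cons(b, b)), e), cons(cons(b, c), e))), cons(b, e))  →  m(b, cons(cons(e, cons(b, c)), m(b, cons(cons(e, cons(b, b)), e), cons(cons(b, c), e))), cons(b, e))   [R3 at 2.1.1]
2. m(b, cons(cons(e, cons(b, c)), m(b, cons(cons(e, cons(b, b)), e), cons(cons(b, c), e))), cons(b, e))  →  e   [R3 at ε]

e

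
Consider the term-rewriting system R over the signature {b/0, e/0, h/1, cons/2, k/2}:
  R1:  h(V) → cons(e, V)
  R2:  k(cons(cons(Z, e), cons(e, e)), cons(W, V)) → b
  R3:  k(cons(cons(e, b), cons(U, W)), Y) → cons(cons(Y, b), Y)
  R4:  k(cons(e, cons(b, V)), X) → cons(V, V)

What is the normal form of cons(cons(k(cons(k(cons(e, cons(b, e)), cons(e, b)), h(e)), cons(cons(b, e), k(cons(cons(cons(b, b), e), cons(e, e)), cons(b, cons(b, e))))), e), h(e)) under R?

cons(cons(b, e), cons(e, e))

1. cons(cons(k(cons(k(cons(e, cons(b, e)), cons(e, b)), h(e)), cons(cons(b, e), k(cons(cons(cons(b, b), e), cons(e, e)), cons(b, cons(b, e))))), e), h(e))  →  cons(cons(k(cons(cons(e, e), h(e)), cons(cons(b, e), k(cons(cons(cons(b, b), e), cons(e, e)), cons(b, cons(b, e))))), e), h(e))   [R4 at 1.1.1.1]
2. cons(cons(k(cons(cons(e, e), h(e)), cons(cons(b, e), k(cons(cons(cons(b, b), e), cons(e, e)), cons(b, cons(b, e))))), e), h(e))  →  cons(cons(k(cons(cons(e, e), cons(e, e)), cons(cons(b, e), k(cons(cons(cons(b, b), e), cons(e, e)), cons(b, cons(b, e))))), e), h(e))   [R1 at 1.1.1.2]
3. cons(cons(k(cons(cons(e, e), cons(e, e)), cons(cons(b, e), k(cons(cons(cons(b, b), e), cons(e, e)), cons(b, cons(b, e))))), e), h(e))  →  cons(cons(b, e), h(e))   [R2 at 1.1]
4. cons(cons(b, e), h(e))  →  cons(cons(b, e), cons(e, e))   [R1 at 2]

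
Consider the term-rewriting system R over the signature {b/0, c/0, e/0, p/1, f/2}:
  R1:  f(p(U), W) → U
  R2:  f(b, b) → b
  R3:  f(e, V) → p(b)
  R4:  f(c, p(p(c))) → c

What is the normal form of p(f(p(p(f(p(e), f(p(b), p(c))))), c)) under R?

1. p(f(p(p(f(p(e), f(p(b), p(c))))), c))  →  p(p(f(p(e), f(p(b), p(c)))))   [R1 at 1]
2. p(p(f(p(e), f(p(b), p(c)))))  →  p(p(e))   [R1 at 1.1]

p(p(e))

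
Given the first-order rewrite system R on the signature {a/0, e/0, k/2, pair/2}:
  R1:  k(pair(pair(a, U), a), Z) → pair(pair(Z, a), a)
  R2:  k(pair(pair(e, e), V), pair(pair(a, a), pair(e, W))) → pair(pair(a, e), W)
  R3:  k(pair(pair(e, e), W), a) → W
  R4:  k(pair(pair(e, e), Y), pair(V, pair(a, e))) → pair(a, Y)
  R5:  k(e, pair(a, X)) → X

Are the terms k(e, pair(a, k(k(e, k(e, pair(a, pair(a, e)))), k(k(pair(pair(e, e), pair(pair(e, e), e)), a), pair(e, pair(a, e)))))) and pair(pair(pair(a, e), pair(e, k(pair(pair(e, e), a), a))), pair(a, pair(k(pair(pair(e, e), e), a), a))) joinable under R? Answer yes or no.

no — NF(t₁) = e, NF(t₂) = pair(pair(pair(a, e), pair(e, a)), pair(a, pair(e, a)))

Reduce t₁ = k(e, pair(a, k(k(e, k(e, pair(a, pair(a, e)))), k(k(pair(pair(e, e), pair(pair(e, e), e)), a), pair(e, pair(a, e)))))):
1. k(e, pair(a, k(k(e, k(e, pair(a, pair(a, e)))), k(k(pair(pair(e, e), pair(pair(e, e), e)), a), pair(e, pair(a, e))))))  →  k(k(e, k(e, pair(a, pair(a, e)))), k(k(pair(pair(e, e), pair(pair(e, e), e)), a), pair(e, pair(a, e))))   [R5 at ε]
2. k(k(e, k(e, pair(a, pair(a, e)))), k(k(pair(pair(e, e), pair(pair(e, e), e)), a), pair(e, pair(a, e))))  →  k(k(e, pair(a, e)), k(k(pair(pair(e, e), pair(pair(e, e), e)), a), pair(e, pair(a, e))))   [R5 at 1.2]
3. k(k(e, pair(a, e)), k(k(pair(pair(e, e), pair(pair(e, e), e)), a), pair(e, pair(a, e))))  →  k(e, k(k(pair(pair(e, e), pair(pair(e, e), e)), a), pair(e, pair(a, e))))   [R5 at 1]
4. k(e, k(k(pair(pair(e, e), pair(pair(e, e), e)), a), pair(e, pair(a, e))))  →  k(e, k(pair(pair(e, e), e), pair(e, pair(a, e))))   [R3 at 2.1]
5. k(e, k(pair(pair(e, e), e), pair(e, pair(a, e))))  →  k(e, pair(a, e))   [R4 at 2]
6. k(e, pair(a, e))  →  e   [R5 at ε]

Reduce t₂ = pair(pair(pair(a, e), pair(e, k(pair(pair(e, e), a), a))), pair(a, pair(k(pair(pair(e, e), e), a), a))):
1. pair(pair(pair(a, e), pair(e, k(pair(pair(e, e), a), a))), pair(a, pair(k(pair(pair(e, e), e), a), a)))  →  pair(pair(pair(a, e), pair(e, a)), pair(a, pair(k(pair(pair(e, e), e), a), a)))   [R3 at 1.2.2]
2. pair(pair(pair(a, e), pair(e, a)), pair(a, pair(k(pair(pair(e, e), e), a), a)))  →  pair(pair(pair(a, e), pair(e, a)), pair(a, pair(e, a)))   [R3 at 2.2.1]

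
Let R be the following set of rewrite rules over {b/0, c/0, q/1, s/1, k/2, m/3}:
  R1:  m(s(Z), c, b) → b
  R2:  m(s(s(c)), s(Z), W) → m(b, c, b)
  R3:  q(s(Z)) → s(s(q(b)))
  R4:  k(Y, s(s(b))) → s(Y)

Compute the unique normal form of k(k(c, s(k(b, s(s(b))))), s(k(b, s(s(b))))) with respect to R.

1. k(k(c, s(k(b, s(s(b))))), s(k(b, s(s(b)))))  →  k(k(c, s(s(b))), s(k(b, s(s(b)))))   [R4 at 1.2.1]
2. k(k(c, s(s(b))), s(k(b, s(s(b)))))  →  k(s(c), s(k(b, s(s(b)))))   [R4 at 1]
3. k(s(c), s(k(b, s(s(b)))))  →  k(s(c), s(s(b)))   [R4 at 2.1]
4. k(s(c), s(s(b)))  →  s(s(c))   [R4 at ε]

s(s(c))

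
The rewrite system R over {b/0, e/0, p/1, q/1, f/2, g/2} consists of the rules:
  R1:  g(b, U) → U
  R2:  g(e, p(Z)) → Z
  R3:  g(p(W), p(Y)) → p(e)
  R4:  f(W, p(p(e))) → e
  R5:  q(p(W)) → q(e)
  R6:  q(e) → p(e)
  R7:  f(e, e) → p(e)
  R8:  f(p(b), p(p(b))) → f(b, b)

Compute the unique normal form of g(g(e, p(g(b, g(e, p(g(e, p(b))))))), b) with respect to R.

1. g(g(e, p(g(b, g(e, p(g(e, p(b))))))), b)  →  g(g(b, g(e, p(g(e, p(b))))), b)   [R2 at 1]
2. g(g(b, g(e, p(g(e, p(b))))), b)  →  g(g(e, p(g(e, p(b)))), b)   [R1 at 1]
3. g(g(e, p(g(e, p(b)))), b)  →  g(g(e, p(b)), b)   [R2 at 1]
4. g(g(e, p(b)), b)  →  g(b, b)   [R2 at 1]
5. g(b, b)  →  b   [R1 at ε]

b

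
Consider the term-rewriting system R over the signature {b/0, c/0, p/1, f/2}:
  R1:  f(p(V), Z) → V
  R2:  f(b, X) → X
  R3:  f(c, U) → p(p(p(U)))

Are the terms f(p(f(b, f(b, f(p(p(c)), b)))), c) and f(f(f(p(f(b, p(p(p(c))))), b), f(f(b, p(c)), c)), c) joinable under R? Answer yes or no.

yes — NF(t₁) = p(c), NF(t₂) = p(c)

Reduce t₁ = f(p(f(b, f(b, f(p(p(c)), b)))), c):
1. f(p(f(b, f(b, f(p(p(c)), b)))), c)  →  f(b, f(b, f(p(p(c)), b)))   [R1 at ε]
2. f(b, f(b, f(p(p(c)), b)))  →  f(b, f(p(p(c)), b))   [R2 at ε]
3. f(b, f(p(p(c)), b))  →  f(p(p(c)), b)   [R2 at ε]
4. f(p(p(c)), b)  →  p(c)   [R1 at ε]

Reduce t₂ = f(f(f(p(f(b, p(p(p(c))))), b), f(f(b, p(c)), c)), c):
1. f(f(f(p(f(b, p(p(p(c))))), b), f(f(b, p(c)), c)), c)  →  f(f(f(b, p(p(p(c)))), f(f(b, p(c)), c)), c)   [R1 at 1.1]
2. f(f(f(b, p(p(p(c)))), f(f(b, p(c)), c)), c)  →  f(f(p(p(p(c))), f(f(b, p(c)), c)), c)   [R2 at 1.1]
3. f(f(p(p(p(c))), f(f(b, p(c)), c)), c)  →  f(p(p(c)), c)   [R1 at 1]
4. f(p(p(c)), c)  →  p(c)   [R1 at ε]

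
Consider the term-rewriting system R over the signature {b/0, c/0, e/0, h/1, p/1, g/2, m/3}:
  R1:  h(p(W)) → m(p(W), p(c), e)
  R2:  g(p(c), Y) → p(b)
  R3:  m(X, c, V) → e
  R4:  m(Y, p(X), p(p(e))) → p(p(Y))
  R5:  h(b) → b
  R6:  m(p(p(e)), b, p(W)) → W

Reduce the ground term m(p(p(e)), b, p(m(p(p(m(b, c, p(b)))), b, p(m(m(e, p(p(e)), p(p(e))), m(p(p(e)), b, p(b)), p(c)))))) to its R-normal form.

1. m(p(p(e)), b, p(m(p(p(m(b, c, p(b)))), b, p(m(m(e, p(p(e)), p(p(e))), m(p(p(e)), b, p(b)), p(c))))))  →  m(p(p(m(b, c, p(b)))), b, p(m(m(e, p(p(e)), p(p(e))), m(p(p(e)), b, p(b)), p(c))))   [R6 at ε]
2. m(p(p(m(b, c, p(b)))), b, p(m(m(e, p(p(e)), p(p(e))), m(p(p(e)), b, p(b)), p(c))))  →  m(p(p(e)), b, p(m(m(e, p(p(e)), p(p(e))), m(p(p(e)), b, p(b)), p(c))))   [R3 at 1.1.1]
3. m(p(p(e)), b, p(m(m(e, p(p(e)), p(p(e))), m(p(p(e)), b, p(b)), p(c))))  →  m(m(e, p(p(e)), p(p(e))), m(p(p(e)), b, p(b)), p(c))   [R6 at ε]
4. m(m(e, p(p(e)), p(p(e))), m(p(p(e)), b, p(b)), p(c))  →  m(p(p(e)), m(p(p(e)), b, p(b)), p(c))   [R4 at 1]
5. m(p(p(e)), m(p(p(e)), b, p(b)), p(c))  →  m(p(p(e)), b, p(c))   [R6 at 2]
6. m(p(p(e)), b, p(c))  →  c   [R6 at ε]

c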